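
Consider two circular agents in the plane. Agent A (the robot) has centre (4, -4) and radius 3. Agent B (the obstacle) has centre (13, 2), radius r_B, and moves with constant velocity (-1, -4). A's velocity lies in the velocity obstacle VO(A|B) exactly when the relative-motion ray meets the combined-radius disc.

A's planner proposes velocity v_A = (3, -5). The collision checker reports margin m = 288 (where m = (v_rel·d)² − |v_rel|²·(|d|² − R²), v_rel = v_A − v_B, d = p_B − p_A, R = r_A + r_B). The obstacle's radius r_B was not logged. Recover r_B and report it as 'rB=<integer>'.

m = 288
d = (9, 6);  v_rel = (4, -1),  |v_rel|² = 17
v_rel×d = (4)·(6) − (-1)·(9) = 33
since m = R²·17 − 33²:  R² = (1089 + 288) / 17 = 81
R = √81 = 9  ⇒  r_B = 9 − 3 = 6

rB=6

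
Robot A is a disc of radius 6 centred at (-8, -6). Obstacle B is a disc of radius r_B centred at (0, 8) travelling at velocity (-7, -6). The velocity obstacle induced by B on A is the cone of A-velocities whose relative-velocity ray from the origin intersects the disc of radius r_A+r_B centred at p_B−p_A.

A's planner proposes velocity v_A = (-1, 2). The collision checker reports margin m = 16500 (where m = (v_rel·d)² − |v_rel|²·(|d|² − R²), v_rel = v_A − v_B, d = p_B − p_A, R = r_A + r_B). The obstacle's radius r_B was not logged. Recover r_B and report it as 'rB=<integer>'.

m = 16500
d = (8, 14);  v_rel = (6, 8),  |v_rel|² = 100
v_rel×d = (6)·(14) − (8)·(8) = 20
since m = R²·100 − 20²:  R² = (400 + 16500) / 100 = 169
R = √169 = 13  ⇒  r_B = 13 − 6 = 7

rB=7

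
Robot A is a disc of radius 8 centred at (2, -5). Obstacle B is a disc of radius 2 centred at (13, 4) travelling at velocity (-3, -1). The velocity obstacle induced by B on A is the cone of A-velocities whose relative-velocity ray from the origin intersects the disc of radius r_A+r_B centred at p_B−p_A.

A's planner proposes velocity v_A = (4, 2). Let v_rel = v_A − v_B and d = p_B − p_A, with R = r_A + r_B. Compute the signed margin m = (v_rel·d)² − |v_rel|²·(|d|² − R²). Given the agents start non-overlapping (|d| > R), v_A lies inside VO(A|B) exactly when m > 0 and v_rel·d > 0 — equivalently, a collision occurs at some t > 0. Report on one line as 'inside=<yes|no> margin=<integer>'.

d = (11, 9),  |d|² = 202;  R = 8+2 = 10,  c = 202−10² = 102
v_rel = (7, 3),  |v_rel|² = 58;  v_rel·d = (7)·(11) + (3)·(9) = 104
58·t² − 208·t + 102 = 0  ⇒  m = 104² − 58·102 = 4900
m = 4900 > 0,  v_rel·d = 104 > 0  ⇒  inside

inside=yes margin=4900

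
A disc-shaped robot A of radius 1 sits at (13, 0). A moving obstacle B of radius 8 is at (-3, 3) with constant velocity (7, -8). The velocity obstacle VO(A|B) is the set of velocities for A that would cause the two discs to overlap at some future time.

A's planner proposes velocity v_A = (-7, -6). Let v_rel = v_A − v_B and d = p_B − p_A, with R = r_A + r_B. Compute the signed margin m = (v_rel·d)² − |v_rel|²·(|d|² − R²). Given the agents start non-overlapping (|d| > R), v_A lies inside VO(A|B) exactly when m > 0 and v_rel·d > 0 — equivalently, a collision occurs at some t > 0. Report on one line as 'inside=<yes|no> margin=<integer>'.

d = (-16, 3),  |d|² = 265;  R = 1+8 = 9,  c = 265−9² = 184
v_rel = (-14, 2),  |v_rel|² = 200;  v_rel·d = (-14)·(-16) + (2)·(3) = 230
200·t² − 460·t + 184 = 0  ⇒  m = 230² − 200·184 = 16100
m = 16100 > 0,  v_rel·d = 230 > 0  ⇒  inside

inside=yes margin=16100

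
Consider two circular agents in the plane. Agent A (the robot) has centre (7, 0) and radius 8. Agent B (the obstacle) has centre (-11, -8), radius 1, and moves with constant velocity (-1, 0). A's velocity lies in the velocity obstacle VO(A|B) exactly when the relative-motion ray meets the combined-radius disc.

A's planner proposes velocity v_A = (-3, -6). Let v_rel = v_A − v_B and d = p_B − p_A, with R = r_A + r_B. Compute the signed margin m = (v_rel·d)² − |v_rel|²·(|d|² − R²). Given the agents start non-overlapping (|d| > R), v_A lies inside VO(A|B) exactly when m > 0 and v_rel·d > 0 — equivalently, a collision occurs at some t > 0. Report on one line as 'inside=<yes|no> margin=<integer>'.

d = (-18, -8),  |d|² = 388;  R = 8+1 = 9,  c = 388−9² = 307
v_rel = (-2, -6),  |v_rel|² = 40;  v_rel·d = (-2)·(-18) + (-6)·(-8) = 84
40·t² − 168·t + 307 = 0  ⇒  m = 84² − 40·307 = -5224
m = -5224 < 0,  v_rel·d = 84 > 0  ⇒  outside

inside=no margin=-5224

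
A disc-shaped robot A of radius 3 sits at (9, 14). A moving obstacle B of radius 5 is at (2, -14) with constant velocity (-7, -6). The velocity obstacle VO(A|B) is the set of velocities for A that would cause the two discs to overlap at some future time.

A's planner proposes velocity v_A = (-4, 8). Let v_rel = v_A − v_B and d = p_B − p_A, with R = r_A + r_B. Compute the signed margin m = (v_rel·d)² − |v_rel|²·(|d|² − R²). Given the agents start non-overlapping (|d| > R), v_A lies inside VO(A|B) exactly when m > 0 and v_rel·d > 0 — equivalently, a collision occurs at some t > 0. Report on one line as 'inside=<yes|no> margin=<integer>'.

d = (-7, -28),  |d|² = 833;  R = 3+5 = 8,  c = 833−8² = 769
v_rel = (3, 14),  |v_rel|² = 205;  v_rel·d = (3)·(-7) + (14)·(-28) = -413
205·t² + 826·t + 769 = 0  ⇒  m = (-413)² − 205·769 = 12924
m = 12924 > 0,  v_rel·d = -413 < 0  ⇒  outside

inside=no margin=12924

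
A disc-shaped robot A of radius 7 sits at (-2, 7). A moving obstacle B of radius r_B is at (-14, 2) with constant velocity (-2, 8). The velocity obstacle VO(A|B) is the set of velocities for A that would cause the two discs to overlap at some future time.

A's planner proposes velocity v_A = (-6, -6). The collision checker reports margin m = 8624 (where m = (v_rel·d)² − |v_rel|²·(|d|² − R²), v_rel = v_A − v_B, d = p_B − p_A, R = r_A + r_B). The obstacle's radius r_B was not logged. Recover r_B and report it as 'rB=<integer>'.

m = 8624
d = (-12, -5);  v_rel = (-4, -14),  |v_rel|² = 212
v_rel×d = (-4)·(-5) − (-14)·(-12) = -148
since m = R²·212 − (-148)²:  R² = (21904 + 8624) / 212 = 144
R = √144 = 12  ⇒  r_B = 12 − 7 = 5

rB=5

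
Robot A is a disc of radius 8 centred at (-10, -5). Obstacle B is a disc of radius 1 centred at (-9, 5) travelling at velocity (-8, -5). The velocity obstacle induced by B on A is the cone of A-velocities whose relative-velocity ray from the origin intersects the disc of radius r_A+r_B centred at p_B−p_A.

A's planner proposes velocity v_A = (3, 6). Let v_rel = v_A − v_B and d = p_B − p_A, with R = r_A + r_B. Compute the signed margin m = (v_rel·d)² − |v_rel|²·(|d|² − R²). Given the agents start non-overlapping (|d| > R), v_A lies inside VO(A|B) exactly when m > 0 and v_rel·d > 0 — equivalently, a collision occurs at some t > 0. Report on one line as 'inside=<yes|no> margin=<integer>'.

d = (1, 10),  |d|² = 101;  R = 8+1 = 9,  c = 101−9² = 20
v_rel = (11, 11),  |v_rel|² = 242;  v_rel·d = (11)·(1) + (11)·(10) = 121
242·t² − 242·t + 20 = 0  ⇒  m = 121² − 242·20 = 9801
m = 9801 > 0,  v_rel·d = 121 > 0  ⇒  inside

inside=yes margin=9801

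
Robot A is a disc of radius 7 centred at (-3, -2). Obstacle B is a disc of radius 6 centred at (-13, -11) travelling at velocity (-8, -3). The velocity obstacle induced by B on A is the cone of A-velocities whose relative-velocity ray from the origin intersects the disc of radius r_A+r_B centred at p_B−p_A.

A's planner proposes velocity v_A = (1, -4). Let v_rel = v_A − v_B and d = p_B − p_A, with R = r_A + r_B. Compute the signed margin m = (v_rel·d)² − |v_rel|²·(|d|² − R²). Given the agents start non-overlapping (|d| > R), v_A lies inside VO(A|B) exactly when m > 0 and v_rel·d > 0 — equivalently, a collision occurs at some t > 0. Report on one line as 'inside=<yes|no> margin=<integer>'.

d = (-10, -9),  |d|² = 181;  R = 7+6 = 13,  c = 181−13² = 12
v_rel = (9, -1),  |v_rel|² = 82;  v_rel·d = (9)·(-10) + (-1)·(-9) = -81
82·t² + 162·t + 12 = 0  ⇒  m = (-81)² − 82·12 = 5577
m = 5577 > 0,  v_rel·d = -81 < 0  ⇒  outside

inside=no margin=5577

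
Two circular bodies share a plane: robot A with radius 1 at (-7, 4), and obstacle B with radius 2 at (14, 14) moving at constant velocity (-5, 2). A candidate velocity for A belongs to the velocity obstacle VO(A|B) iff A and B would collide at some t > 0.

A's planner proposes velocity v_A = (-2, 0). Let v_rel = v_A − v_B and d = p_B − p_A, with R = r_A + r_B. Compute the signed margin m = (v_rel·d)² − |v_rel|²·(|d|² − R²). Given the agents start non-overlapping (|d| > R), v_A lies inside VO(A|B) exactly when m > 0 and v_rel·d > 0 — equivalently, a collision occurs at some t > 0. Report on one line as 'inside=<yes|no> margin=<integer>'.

d = (21, 10),  |d|² = 541;  R = 1+2 = 3,  c = 541−3² = 532
v_rel = (3, -2),  |v_rel|² = 13;  v_rel·d = (3)·(21) + (-2)·(10) = 43
13·t² − 86·t + 532 = 0  ⇒  m = 43² − 13·532 = -5067
m = -5067 < 0,  v_rel·d = 43 > 0  ⇒  outside

inside=no margin=-5067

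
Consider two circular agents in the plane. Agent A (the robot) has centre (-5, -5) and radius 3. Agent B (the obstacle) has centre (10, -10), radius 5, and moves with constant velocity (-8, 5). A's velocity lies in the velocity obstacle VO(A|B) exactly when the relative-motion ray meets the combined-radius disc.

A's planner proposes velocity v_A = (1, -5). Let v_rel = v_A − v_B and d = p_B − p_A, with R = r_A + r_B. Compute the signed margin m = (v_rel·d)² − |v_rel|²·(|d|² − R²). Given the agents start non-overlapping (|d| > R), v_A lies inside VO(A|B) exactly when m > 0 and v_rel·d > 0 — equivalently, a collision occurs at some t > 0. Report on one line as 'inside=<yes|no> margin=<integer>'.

d = (15, -5),  |d|² = 250;  R = 3+5 = 8,  c = 250−8² = 186
v_rel = (9, -10),  |v_rel|² = 181;  v_rel·d = (9)·(15) + (-10)·(-5) = 185
181·t² − 370·t + 186 = 0  ⇒  m = 185² − 181·186 = 559
m = 559 > 0,  v_rel·d = 185 > 0  ⇒  inside

inside=yes margin=559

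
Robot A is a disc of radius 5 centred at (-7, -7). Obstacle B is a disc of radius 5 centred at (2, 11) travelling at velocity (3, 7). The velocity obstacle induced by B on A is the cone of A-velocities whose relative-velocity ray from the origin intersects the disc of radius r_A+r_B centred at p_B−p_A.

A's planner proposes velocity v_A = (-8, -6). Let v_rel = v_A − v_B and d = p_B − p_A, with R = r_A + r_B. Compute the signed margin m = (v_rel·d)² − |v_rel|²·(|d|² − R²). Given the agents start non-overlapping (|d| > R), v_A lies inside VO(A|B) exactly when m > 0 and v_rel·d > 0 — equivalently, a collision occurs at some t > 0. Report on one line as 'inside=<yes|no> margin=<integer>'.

d = (9, 18),  |d|² = 405;  R = 5+5 = 10,  c = 405−10² = 305
v_rel = (-11, -13),  |v_rel|² = 290;  v_rel·d = (-11)·(9) + (-13)·(18) = -333
290·t² + 666·t + 305 = 0  ⇒  m = (-333)² − 290·305 = 22439
m = 22439 > 0,  v_rel·d = -333 < 0  ⇒  outside

inside=no margin=22439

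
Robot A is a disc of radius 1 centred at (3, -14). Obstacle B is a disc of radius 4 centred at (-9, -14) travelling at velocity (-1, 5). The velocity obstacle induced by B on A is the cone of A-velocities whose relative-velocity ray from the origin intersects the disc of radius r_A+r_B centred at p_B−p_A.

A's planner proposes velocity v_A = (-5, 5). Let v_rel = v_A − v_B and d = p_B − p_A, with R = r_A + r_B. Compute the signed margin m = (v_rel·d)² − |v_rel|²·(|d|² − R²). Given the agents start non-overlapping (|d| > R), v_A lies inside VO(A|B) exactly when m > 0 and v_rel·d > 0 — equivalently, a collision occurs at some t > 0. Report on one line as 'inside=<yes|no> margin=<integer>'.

d = (-12, 0),  |d|² = 144;  R = 1+4 = 5,  c = 144−5² = 119
v_rel = (-4, 0),  |v_rel|² = 16;  v_rel·d = (-4)·(-12) + (0)·(0) = 48
16·t² − 96·t + 119 = 0  ⇒  m = 48² − 16·119 = 400
m = 400 > 0,  v_rel·d = 48 > 0  ⇒  inside

inside=yes margin=400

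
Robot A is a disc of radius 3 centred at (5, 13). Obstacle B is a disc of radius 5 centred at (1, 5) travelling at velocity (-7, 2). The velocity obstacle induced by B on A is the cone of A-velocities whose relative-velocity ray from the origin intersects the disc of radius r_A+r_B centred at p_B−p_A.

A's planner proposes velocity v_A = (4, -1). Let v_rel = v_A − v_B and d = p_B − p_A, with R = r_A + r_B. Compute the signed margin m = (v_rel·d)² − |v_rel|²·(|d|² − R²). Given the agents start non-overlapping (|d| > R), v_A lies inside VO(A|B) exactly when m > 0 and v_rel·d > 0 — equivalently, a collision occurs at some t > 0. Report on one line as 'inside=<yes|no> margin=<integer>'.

d = (-4, -8),  |d|² = 80;  R = 3+5 = 8,  c = 80−8² = 16
v_rel = (11, -3),  |v_rel|² = 130;  v_rel·d = (11)·(-4) + (-3)·(-8) = -20
130·t² + 40·t + 16 = 0  ⇒  m = (-20)² − 130·16 = -1680
m = -1680 < 0,  v_rel·d = -20 < 0  ⇒  outside

inside=no margin=-1680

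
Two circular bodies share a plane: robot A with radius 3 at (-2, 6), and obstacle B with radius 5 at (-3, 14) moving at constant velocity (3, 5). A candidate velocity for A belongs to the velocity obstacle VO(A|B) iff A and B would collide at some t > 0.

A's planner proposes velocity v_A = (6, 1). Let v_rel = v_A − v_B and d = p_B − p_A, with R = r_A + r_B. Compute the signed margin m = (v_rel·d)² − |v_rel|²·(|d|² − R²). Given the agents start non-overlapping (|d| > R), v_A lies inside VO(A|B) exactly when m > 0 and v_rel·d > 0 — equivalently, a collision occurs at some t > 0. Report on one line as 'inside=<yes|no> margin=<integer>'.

d = (-1, 8),  |d|² = 65;  R = 3+5 = 8,  c = 65−8² = 1
v_rel = (3, -4),  |v_rel|² = 25;  v_rel·d = (3)·(-1) + (-4)·(8) = -35
25·t² + 70·t + 1 = 0  ⇒  m = (-35)² − 25·1 = 1200
m = 1200 > 0,  v_rel·d = -35 < 0  ⇒  outside

inside=no margin=1200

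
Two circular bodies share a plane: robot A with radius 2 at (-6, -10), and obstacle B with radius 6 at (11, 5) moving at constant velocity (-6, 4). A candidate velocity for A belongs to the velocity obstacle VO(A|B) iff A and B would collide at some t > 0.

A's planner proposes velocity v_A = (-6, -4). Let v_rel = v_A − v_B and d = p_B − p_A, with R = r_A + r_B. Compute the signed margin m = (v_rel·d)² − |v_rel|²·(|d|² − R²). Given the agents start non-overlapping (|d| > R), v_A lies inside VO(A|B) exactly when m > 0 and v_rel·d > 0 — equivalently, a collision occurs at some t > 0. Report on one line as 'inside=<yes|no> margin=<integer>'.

d = (17, 15),  |d|² = 514;  R = 2+6 = 8,  c = 514−8² = 450
v_rel = (0, -8),  |v_rel|² = 64;  v_rel·d = (0)·(17) + (-8)·(15) = -120
64·t² + 240·t + 450 = 0  ⇒  m = (-120)² − 64·450 = -14400
m = -14400 < 0,  v_rel·d = -120 < 0  ⇒  outside

inside=no margin=-14400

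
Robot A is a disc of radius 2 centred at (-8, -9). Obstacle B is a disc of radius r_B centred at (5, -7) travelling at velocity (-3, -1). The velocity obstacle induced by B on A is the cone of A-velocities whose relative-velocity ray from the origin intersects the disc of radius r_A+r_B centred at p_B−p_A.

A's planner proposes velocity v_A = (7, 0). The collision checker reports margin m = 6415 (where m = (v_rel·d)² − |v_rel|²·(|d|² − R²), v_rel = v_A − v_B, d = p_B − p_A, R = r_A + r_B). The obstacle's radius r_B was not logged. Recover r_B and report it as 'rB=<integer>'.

m = 6415
d = (13, 2);  v_rel = (10, 1),  |v_rel|² = 101
v_rel×d = (10)·(2) − (1)·(13) = 7
since m = R²·101 − 7²:  R² = (49 + 6415) / 101 = 64
R = √64 = 8  ⇒  r_B = 8 − 2 = 6

rB=6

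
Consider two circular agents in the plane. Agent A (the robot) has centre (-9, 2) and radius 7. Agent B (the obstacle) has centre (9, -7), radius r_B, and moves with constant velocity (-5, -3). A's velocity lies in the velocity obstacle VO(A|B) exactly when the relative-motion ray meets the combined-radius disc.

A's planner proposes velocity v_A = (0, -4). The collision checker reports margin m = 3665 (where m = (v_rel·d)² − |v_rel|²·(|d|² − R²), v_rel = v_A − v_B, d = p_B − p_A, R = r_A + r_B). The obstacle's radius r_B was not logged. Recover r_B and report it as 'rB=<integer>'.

m = 3665
d = (18, -9);  v_rel = (5, -1),  |v_rel|² = 26
v_rel×d = (5)·(-9) − (-1)·(18) = -27
since m = R²·26 − (-27)²:  R² = (729 + 3665) / 26 = 169
R = √169 = 13  ⇒  r_B = 13 − 7 = 6

rB=6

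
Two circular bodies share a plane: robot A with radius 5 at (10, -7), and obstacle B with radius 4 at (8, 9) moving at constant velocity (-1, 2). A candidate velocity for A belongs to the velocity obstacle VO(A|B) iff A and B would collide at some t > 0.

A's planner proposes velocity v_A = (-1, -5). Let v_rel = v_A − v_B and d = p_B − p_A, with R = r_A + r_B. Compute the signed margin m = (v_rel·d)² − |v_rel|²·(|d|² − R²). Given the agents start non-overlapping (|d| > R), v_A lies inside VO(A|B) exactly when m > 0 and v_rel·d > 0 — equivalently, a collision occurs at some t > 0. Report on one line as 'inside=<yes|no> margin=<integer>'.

d = (-2, 16),  |d|² = 260;  R = 5+4 = 9,  c = 260−9² = 179
v_rel = (0, -7),  |v_rel|² = 49;  v_rel·d = (0)·(-2) + (-7)·(16) = -112
49·t² + 224·t + 179 = 0  ⇒  m = (-112)² − 49·179 = 3773
m = 3773 > 0,  v_rel·d = -112 < 0  ⇒  outside

inside=no margin=3773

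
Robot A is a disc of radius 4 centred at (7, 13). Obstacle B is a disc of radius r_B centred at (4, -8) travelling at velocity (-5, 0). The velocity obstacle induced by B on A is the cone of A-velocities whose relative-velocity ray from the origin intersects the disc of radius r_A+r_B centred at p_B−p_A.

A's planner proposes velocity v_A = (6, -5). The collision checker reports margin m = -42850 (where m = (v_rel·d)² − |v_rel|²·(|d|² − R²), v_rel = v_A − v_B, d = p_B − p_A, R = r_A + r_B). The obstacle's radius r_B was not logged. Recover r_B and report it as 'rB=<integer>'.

m = -42850
d = (-3, -21);  v_rel = (11, -5),  |v_rel|² = 146
v_rel×d = (11)·(-21) − (-5)·(-3) = -246
since m = R²·146 − (-246)²:  R² = (60516 + -42850) / 146 = 121
R = √121 = 11  ⇒  r_B = 11 − 4 = 7

rB=7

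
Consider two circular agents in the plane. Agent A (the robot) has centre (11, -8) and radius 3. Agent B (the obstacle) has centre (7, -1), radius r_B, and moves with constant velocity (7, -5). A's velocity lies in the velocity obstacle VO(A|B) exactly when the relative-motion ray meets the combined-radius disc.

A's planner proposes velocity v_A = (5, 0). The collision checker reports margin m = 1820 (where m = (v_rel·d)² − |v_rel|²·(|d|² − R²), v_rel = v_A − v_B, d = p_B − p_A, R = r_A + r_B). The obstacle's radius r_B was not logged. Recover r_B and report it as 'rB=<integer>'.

m = 1820
d = (-4, 7);  v_rel = (-2, 5),  |v_rel|² = 29
v_rel×d = (-2)·(7) − (5)·(-4) = 6
since m = R²·29 − 6²:  R² = (36 + 1820) / 29 = 64
R = √64 = 8  ⇒  r_B = 8 − 3 = 5

rB=5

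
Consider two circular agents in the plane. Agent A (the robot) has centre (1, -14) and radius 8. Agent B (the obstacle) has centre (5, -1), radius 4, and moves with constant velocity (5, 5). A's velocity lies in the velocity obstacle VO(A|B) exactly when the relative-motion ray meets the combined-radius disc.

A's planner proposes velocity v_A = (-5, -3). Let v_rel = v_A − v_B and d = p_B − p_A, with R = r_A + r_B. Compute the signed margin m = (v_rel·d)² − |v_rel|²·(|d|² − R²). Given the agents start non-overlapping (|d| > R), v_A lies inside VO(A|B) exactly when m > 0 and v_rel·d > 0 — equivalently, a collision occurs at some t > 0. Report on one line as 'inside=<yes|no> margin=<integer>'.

d = (4, 13),  |d|² = 185;  R = 8+4 = 12,  c = 185−12² = 41
v_rel = (-10, -8),  |v_rel|² = 164;  v_rel·d = (-10)·(4) + (-8)·(13) = -144
164·t² + 288·t + 41 = 0  ⇒  m = (-144)² − 164·41 = 14012
m = 14012 > 0,  v_rel·d = -144 < 0  ⇒  outside

inside=no margin=14012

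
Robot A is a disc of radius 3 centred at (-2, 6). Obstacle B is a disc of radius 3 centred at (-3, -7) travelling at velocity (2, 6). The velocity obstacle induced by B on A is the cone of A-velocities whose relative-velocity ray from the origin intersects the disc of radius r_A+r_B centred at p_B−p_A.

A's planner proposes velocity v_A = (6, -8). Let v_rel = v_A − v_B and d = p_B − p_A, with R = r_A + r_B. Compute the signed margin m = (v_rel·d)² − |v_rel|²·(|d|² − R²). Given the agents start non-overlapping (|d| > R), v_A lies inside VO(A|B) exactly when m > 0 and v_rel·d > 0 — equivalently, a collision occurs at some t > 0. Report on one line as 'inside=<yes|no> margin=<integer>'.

d = (-1, -13),  |d|² = 170;  R = 3+3 = 6,  c = 170−6² = 134
v_rel = (4, -14),  |v_rel|² = 212;  v_rel·d = (4)·(-1) + (-14)·(-13) = 178
212·t² − 356·t + 134 = 0  ⇒  m = 178² − 212·134 = 3276
m = 3276 > 0,  v_rel·d = 178 > 0  ⇒  inside

inside=yes margin=3276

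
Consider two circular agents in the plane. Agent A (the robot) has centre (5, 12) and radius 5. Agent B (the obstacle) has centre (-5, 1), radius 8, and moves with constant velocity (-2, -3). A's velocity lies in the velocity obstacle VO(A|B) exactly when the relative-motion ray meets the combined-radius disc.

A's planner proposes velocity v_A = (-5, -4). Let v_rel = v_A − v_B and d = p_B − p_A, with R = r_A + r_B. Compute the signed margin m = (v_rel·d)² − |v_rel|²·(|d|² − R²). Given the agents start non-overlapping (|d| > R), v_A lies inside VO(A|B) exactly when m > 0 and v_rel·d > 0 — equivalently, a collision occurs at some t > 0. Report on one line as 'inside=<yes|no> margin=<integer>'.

d = (-10, -11),  |d|² = 221;  R = 5+8 = 13,  c = 221−13² = 52
v_rel = (-3, -1),  |v_rel|² = 10;  v_rel·d = (-3)·(-10) + (-1)·(-11) = 41
10·t² − 82·t + 52 = 0  ⇒  m = 41² − 10·52 = 1161
m = 1161 > 0,  v_rel·d = 41 > 0  ⇒  inside

inside=yes margin=1161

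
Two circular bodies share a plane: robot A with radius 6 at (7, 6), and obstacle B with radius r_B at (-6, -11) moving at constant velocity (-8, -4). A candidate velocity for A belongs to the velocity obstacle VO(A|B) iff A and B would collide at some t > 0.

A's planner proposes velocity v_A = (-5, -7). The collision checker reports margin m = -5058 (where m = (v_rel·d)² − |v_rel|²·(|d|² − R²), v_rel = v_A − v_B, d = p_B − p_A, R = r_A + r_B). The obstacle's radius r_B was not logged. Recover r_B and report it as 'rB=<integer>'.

m = -5058
d = (-13, -17);  v_rel = (3, -3),  |v_rel|² = 18
v_rel×d = (3)·(-17) − (-3)·(-13) = -90
since m = R²·18 − (-90)²:  R² = (8100 + -5058) / 18 = 169
R = √169 = 13  ⇒  r_B = 13 − 6 = 7

rB=7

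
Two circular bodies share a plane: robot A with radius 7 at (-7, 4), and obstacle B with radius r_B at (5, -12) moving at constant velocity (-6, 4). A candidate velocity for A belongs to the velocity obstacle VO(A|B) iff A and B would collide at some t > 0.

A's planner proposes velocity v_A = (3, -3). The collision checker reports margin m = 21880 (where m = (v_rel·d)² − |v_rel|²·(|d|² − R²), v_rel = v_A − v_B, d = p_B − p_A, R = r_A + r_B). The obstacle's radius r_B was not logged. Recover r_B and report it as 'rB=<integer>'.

m = 21880
d = (12, -16);  v_rel = (9, -7),  |v_rel|² = 130
v_rel×d = (9)·(-16) − (-7)·(12) = -60
since m = R²·130 − (-60)²:  R² = (3600 + 21880) / 130 = 196
R = √196 = 14  ⇒  r_B = 14 − 7 = 7

rB=7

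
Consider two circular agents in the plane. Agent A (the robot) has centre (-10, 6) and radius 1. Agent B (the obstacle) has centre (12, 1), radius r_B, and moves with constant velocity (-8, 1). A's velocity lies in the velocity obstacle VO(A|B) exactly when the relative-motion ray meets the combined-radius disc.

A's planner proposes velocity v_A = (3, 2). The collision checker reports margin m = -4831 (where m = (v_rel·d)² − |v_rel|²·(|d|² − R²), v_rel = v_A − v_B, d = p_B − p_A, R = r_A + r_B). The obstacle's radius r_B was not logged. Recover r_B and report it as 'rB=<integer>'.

m = -4831
d = (22, -5);  v_rel = (11, 1),  |v_rel|² = 122
v_rel×d = (11)·(-5) − (1)·(22) = -77
since m = R²·122 − (-77)²:  R² = (5929 + -4831) / 122 = 9
R = √9 = 3  ⇒  r_B = 3 − 1 = 2

rB=2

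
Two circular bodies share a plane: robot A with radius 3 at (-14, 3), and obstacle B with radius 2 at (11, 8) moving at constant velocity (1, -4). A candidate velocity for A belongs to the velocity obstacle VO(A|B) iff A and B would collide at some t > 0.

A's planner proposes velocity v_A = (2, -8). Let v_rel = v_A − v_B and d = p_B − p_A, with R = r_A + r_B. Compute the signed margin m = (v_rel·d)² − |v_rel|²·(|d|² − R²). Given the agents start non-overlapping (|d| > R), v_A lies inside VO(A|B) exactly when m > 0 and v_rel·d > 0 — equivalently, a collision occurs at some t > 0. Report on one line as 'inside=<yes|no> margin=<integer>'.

d = (25, 5),  |d|² = 650;  R = 3+2 = 5,  c = 650−5² = 625
v_rel = (1, -4),  |v_rel|² = 17;  v_rel·d = (1)·(25) + (-4)·(5) = 5
17·t² − 10·t + 625 = 0  ⇒  m = 5² − 17·625 = -10600
m = -10600 < 0,  v_rel·d = 5 > 0  ⇒  outside

inside=no margin=-10600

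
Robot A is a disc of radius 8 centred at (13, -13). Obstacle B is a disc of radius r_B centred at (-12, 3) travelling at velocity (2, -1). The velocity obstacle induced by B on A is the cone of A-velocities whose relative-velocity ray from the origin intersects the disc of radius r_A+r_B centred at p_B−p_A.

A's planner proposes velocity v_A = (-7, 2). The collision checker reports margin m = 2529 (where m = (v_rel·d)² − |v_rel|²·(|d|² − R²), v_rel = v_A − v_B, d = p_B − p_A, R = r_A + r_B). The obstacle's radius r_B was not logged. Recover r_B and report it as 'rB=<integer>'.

m = 2529
d = (-25, 16);  v_rel = (-9, 3),  |v_rel|² = 90
v_rel×d = (-9)·(16) − (3)·(-25) = -69
since m = R²·90 − (-69)²:  R² = (4761 + 2529) / 90 = 81
R = √81 = 9  ⇒  r_B = 9 − 8 = 1

rB=1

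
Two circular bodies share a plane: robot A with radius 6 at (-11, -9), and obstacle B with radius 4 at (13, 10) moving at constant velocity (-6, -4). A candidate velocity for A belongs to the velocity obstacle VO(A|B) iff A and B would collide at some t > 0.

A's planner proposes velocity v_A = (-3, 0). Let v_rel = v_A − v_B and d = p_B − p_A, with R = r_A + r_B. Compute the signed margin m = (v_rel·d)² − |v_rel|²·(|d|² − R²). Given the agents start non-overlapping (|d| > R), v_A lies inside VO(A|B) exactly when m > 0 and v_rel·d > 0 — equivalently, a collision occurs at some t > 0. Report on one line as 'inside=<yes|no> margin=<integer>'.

d = (24, 19),  |d|² = 937;  R = 6+4 = 10,  c = 937−10² = 837
v_rel = (3, 4),  |v_rel|² = 25;  v_rel·d = (3)·(24) + (4)·(19) = 148
25·t² − 296·t + 837 = 0  ⇒  m = 148² − 25·837 = 979
m = 979 > 0,  v_rel·d = 148 > 0  ⇒  inside

inside=yes margin=979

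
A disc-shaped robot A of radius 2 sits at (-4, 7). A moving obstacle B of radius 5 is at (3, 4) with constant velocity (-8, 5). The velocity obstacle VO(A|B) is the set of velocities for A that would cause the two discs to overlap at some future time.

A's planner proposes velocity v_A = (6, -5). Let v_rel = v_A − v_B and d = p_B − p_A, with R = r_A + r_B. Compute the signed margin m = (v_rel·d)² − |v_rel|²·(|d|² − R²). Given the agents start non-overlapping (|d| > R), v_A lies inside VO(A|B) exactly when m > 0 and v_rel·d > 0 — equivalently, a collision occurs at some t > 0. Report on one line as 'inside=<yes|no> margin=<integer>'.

d = (7, -3),  |d|² = 58;  R = 2+5 = 7,  c = 58−7² = 9
v_rel = (14, -10),  |v_rel|² = 296;  v_rel·d = (14)·(7) + (-10)·(-3) = 128
296·t² − 256·t + 9 = 0  ⇒  m = 128² − 296·9 = 13720
m = 13720 > 0,  v_rel·d = 128 > 0  ⇒  inside

inside=yes margin=13720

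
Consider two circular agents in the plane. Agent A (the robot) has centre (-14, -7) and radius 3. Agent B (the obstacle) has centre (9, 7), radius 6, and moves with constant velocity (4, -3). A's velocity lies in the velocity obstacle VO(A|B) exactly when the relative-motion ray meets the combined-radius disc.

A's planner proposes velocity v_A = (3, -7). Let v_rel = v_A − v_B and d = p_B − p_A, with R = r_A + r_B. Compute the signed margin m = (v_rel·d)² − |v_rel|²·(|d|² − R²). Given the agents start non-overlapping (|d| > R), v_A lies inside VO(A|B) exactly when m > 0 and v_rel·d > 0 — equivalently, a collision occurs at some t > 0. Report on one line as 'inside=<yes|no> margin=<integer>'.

d = (23, 14),  |d|² = 725;  R = 3+6 = 9,  c = 725−9² = 644
v_rel = (-1, -4),  |v_rel|² = 17;  v_rel·d = (-1)·(23) + (-4)·(14) = -79
17·t² + 158·t + 644 = 0  ⇒  m = (-79)² − 17·644 = -4707
m = -4707 < 0,  v_rel·d = -79 < 0  ⇒  outside

inside=no margin=-4707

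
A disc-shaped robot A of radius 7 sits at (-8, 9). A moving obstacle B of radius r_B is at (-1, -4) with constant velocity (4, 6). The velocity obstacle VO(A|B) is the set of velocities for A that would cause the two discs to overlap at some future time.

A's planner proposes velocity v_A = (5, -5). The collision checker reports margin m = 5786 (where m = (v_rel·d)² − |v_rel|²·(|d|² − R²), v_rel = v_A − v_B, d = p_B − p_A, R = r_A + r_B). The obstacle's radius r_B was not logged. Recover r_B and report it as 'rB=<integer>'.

m = 5786
d = (7, -13);  v_rel = (1, -11),  |v_rel|² = 122
v_rel×d = (1)·(-13) − (-11)·(7) = 64
since m = R²·122 − 64²:  R² = (4096 + 5786) / 122 = 81
R = √81 = 9  ⇒  r_B = 9 − 7 = 2

rB=2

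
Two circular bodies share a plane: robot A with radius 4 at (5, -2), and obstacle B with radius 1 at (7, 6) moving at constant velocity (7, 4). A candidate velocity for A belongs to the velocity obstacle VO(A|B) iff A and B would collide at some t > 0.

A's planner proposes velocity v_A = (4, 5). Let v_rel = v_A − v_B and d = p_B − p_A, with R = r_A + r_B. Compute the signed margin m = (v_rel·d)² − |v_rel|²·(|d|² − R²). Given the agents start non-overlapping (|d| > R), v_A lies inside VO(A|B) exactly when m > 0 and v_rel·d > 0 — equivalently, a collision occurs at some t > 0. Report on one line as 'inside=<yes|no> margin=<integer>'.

d = (2, 8),  |d|² = 68;  R = 4+1 = 5,  c = 68−5² = 43
v_rel = (-3, 1),  |v_rel|² = 10;  v_rel·d = (-3)·(2) + (1)·(8) = 2
10·t² − 4·t + 43 = 0  ⇒  m = 2² − 10·43 = -426
m = -426 < 0,  v_rel·d = 2 > 0  ⇒  outside

inside=no margin=-426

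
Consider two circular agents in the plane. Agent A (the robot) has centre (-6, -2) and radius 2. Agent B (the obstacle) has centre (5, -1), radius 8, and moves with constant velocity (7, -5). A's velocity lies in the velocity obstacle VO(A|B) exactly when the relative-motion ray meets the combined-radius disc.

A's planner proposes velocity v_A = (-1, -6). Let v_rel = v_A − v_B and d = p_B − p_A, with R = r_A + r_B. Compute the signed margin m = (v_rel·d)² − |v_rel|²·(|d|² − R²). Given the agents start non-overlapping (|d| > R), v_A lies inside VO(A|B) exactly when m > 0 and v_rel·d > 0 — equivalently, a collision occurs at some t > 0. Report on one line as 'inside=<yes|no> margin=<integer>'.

d = (11, 1),  |d|² = 122;  R = 2+8 = 10,  c = 122−10² = 22
v_rel = (-8, -1),  |v_rel|² = 65;  v_rel·d = (-8)·(11) + (-1)·(1) = -89
65·t² + 178·t + 22 = 0  ⇒  m = (-89)² − 65·22 = 6491
m = 6491 > 0,  v_rel·d = -89 < 0  ⇒  outside

inside=no margin=6491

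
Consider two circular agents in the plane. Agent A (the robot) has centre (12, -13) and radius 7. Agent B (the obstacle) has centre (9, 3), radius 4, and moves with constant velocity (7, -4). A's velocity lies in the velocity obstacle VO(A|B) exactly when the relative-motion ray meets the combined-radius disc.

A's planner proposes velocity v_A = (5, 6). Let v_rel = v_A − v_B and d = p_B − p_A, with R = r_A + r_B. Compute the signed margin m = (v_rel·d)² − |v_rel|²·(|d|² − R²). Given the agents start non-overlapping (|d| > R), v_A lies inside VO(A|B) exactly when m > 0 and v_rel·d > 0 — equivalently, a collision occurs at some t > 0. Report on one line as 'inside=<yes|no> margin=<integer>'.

d = (-3, 16),  |d|² = 265;  R = 7+4 = 11,  c = 265−11² = 144
v_rel = (-2, 10),  |v_rel|² = 104;  v_rel·d = (-2)·(-3) + (10)·(16) = 166
104·t² − 332·t + 144 = 0  ⇒  m = 166² − 104·144 = 12580
m = 12580 > 0,  v_rel·d = 166 > 0  ⇒  inside

inside=yes margin=12580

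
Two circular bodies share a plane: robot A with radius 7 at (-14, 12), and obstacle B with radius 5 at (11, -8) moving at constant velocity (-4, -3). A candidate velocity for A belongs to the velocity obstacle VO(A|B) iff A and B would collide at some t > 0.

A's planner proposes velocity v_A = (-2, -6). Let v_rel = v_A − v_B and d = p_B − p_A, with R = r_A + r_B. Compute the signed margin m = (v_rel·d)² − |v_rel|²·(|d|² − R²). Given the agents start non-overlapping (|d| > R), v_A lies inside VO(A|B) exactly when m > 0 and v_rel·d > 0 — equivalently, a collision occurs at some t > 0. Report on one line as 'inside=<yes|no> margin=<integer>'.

d = (25, -20),  |d|² = 1025;  R = 7+5 = 12,  c = 1025−12² = 881
v_rel = (2, -3),  |v_rel|² = 13;  v_rel·d = (2)·(25) + (-3)·(-20) = 110
13·t² − 220·t + 881 = 0  ⇒  m = 110² − 13·881 = 647
m = 647 > 0,  v_rel·d = 110 > 0  ⇒  inside

inside=yes margin=647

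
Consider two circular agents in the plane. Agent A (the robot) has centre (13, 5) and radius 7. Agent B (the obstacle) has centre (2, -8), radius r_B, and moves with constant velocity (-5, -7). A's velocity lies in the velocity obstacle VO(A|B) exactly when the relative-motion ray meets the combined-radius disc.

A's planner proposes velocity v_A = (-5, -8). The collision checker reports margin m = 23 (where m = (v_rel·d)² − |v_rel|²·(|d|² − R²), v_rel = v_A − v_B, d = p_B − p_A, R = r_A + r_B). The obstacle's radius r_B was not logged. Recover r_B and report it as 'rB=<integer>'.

m = 23
d = (-11, -13);  v_rel = (0, -1),  |v_rel|² = 1
v_rel×d = (0)·(-13) − (-1)·(-11) = -11
since m = R²·1 − (-11)²:  R² = (121 + 23) / 1 = 144
R = √144 = 12  ⇒  r_B = 12 − 7 = 5

rB=5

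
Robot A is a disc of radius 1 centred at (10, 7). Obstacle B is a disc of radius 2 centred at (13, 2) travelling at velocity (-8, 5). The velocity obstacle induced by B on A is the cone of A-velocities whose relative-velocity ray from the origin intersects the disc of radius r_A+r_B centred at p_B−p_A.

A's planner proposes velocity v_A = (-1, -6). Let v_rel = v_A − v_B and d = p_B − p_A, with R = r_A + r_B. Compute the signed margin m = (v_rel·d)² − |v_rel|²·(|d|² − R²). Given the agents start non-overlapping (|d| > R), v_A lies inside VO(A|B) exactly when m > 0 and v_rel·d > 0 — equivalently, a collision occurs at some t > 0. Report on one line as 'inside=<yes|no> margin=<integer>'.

d = (3, -5),  |d|² = 34;  R = 1+2 = 3,  c = 34−3² = 25
v_rel = (7, -11),  |v_rel|² = 170;  v_rel·d = (7)·(3) + (-11)·(-5) = 76
170·t² − 152·t + 25 = 0  ⇒  m = 76² − 170·25 = 1526
m = 1526 > 0,  v_rel·d = 76 > 0  ⇒  inside

inside=yes margin=1526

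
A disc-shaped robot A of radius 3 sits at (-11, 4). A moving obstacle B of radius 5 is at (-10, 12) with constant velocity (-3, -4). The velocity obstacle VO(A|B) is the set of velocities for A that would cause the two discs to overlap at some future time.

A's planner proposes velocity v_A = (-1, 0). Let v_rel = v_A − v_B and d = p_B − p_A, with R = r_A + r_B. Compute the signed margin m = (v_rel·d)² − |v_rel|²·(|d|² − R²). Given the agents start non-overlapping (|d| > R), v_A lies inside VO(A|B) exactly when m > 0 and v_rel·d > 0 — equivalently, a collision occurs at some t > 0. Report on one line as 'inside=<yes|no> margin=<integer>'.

d = (1, 8),  |d|² = 65;  R = 3+5 = 8,  c = 65−8² = 1
v_rel = (2, 4),  |v_rel|² = 20;  v_rel·d = (2)·(1) + (4)·(8) = 34
20·t² − 68·t + 1 = 0  ⇒  m = 34² − 20·1 = 1136
m = 1136 > 0,  v_rel·d = 34 > 0  ⇒  inside

inside=yes margin=1136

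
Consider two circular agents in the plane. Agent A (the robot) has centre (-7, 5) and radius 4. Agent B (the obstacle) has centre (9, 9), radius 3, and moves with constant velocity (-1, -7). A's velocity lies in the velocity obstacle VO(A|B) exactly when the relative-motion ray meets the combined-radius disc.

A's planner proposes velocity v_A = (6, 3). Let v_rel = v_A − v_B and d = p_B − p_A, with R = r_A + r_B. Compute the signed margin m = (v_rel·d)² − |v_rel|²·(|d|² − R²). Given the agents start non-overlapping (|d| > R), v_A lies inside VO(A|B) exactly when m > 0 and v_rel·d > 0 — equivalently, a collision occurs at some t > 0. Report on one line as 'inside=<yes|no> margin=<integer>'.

d = (16, 4),  |d|² = 272;  R = 4+3 = 7,  c = 272−7² = 223
v_rel = (7, 10),  |v_rel|² = 149;  v_rel·d = (7)·(16) + (10)·(4) = 152
149·t² − 304·t + 223 = 0  ⇒  m = 152² − 149·223 = -10123
m = -10123 < 0,  v_rel·d = 152 > 0  ⇒  outside

inside=no margin=-10123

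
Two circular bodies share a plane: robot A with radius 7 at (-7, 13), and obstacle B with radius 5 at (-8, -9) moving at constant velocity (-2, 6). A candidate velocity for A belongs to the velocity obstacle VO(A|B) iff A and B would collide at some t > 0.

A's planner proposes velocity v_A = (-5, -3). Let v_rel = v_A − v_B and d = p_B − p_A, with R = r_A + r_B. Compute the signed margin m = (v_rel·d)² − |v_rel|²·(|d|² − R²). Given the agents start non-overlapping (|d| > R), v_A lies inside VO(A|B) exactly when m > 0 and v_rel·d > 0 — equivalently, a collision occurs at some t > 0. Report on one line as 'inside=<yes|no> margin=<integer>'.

d = (-1, -22),  |d|² = 485;  R = 7+5 = 12,  c = 485−12² = 341
v_rel = (-3, -9),  |v_rel|² = 90;  v_rel·d = (-3)·(-1) + (-9)·(-22) = 201
90·t² − 402·t + 341 = 0  ⇒  m = 201² − 90·341 = 9711
m = 9711 > 0,  v_rel·d = 201 > 0  ⇒  inside

inside=yes margin=9711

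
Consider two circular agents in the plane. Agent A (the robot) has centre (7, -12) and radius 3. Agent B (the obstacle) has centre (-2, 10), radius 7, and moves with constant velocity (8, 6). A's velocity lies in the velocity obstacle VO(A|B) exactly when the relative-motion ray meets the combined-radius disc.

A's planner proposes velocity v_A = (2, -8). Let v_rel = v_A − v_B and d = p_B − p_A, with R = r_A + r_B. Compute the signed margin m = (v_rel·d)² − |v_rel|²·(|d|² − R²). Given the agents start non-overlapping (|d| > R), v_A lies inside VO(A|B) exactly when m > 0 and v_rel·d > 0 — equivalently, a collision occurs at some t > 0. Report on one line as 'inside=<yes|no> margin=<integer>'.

d = (-9, 22),  |d|² = 565;  R = 3+7 = 10,  c = 565−10² = 465
v_rel = (-6, -14),  |v_rel|² = 232;  v_rel·d = (-6)·(-9) + (-14)·(22) = -254
232·t² + 508·t + 465 = 0  ⇒  m = (-254)² − 232·465 = -43364
m = -43364 < 0,  v_rel·d = -254 < 0  ⇒  outside

inside=no margin=-43364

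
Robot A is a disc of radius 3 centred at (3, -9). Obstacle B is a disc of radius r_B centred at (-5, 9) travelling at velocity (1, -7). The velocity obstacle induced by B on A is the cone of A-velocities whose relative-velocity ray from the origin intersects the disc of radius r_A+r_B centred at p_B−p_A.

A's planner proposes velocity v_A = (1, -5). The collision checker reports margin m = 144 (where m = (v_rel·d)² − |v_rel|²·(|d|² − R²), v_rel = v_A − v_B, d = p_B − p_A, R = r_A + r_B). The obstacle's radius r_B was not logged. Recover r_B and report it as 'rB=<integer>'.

m = 144
d = (-8, 18);  v_rel = (0, 2),  |v_rel|² = 4
v_rel×d = (0)·(18) − (2)·(-8) = 16
since m = R²·4 − 16²:  R² = (256 + 144) / 4 = 100
R = √100 = 10  ⇒  r_B = 10 − 3 = 7

rB=7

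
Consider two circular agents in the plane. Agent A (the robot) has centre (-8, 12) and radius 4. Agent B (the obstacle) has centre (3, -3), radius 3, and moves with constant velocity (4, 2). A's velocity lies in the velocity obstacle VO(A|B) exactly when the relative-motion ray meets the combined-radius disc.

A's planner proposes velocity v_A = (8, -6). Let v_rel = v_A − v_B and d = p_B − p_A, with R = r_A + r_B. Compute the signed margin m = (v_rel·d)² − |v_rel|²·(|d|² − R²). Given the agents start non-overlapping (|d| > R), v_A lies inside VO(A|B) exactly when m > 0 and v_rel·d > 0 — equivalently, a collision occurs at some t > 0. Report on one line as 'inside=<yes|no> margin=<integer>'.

d = (11, -15),  |d|² = 346;  R = 4+3 = 7,  c = 346−7² = 297
v_rel = (4, -8),  |v_rel|² = 80;  v_rel·d = (4)·(11) + (-8)·(-15) = 164
80·t² − 328·t + 297 = 0  ⇒  m = 164² − 80·297 = 3136
m = 3136 > 0,  v_rel·d = 164 > 0  ⇒  inside

inside=yes margin=3136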